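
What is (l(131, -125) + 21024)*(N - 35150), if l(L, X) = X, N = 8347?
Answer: -560155897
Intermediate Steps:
(l(131, -125) + 21024)*(N - 35150) = (-125 + 21024)*(8347 - 35150) = 20899*(-26803) = -560155897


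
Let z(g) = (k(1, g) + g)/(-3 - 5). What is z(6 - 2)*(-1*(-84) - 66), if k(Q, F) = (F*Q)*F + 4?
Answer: -54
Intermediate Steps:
k(Q, F) = 4 + Q*F² (k(Q, F) = Q*F² + 4 = 4 + Q*F²)
z(g) = -½ - g/8 - g²/8 (z(g) = ((4 + 1*g²) + g)/(-3 - 5) = ((4 + g²) + g)/(-8) = (4 + g + g²)*(-⅛) = -½ - g/8 - g²/8)
z(6 - 2)*(-1*(-84) - 66) = (-½ - (6 - 2)/8 - (6 - 2)²/8)*(-1*(-84) - 66) = (-½ - ⅛*4 - ⅛*4²)*(84 - 66) = (-½ - ½ - ⅛*16)*18 = (-½ - ½ - 2)*18 = -3*18 = -54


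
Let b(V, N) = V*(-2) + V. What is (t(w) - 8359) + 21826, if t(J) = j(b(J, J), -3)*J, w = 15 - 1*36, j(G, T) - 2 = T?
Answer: 13488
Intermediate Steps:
b(V, N) = -V (b(V, N) = -2*V + V = -V)
j(G, T) = 2 + T
w = -21 (w = 15 - 36 = -21)
t(J) = -J (t(J) = (2 - 3)*J = -J)
(t(w) - 8359) + 21826 = (-1*(-21) - 8359) + 21826 = (21 - 8359) + 21826 = -8338 + 21826 = 13488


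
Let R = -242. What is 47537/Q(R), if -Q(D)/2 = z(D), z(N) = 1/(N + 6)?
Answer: 5609366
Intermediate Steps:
z(N) = 1/(6 + N)
Q(D) = -2/(6 + D)
47537/Q(R) = 47537/((-2/(6 - 242))) = 47537/((-2/(-236))) = 47537/((-2*(-1/236))) = 47537/(1/118) = 47537*118 = 5609366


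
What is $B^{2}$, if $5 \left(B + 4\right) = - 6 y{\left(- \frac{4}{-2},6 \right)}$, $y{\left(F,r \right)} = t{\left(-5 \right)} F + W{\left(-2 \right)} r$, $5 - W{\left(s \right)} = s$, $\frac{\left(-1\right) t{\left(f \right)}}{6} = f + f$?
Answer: $\frac{984064}{25} \approx 39363.0$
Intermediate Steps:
$t{\left(f \right)} = - 12 f$ ($t{\left(f \right)} = - 6 \left(f + f\right) = - 6 \cdot 2 f = - 12 f$)
$W{\left(s \right)} = 5 - s$
$y{\left(F,r \right)} = 7 r + 60 F$ ($y{\left(F,r \right)} = \left(-12\right) \left(-5\right) F + \left(5 - -2\right) r = 60 F + \left(5 + 2\right) r = 60 F + 7 r = 7 r + 60 F$)
$B = - \frac{992}{5}$ ($B = -4 + \frac{\left(-6\right) \left(7 \cdot 6 + 60 \left(- \frac{4}{-2}\right)\right)}{5} = -4 + \frac{\left(-6\right) \left(42 + 60 \left(\left(-4\right) \left(- \frac{1}{2}\right)\right)\right)}{5} = -4 + \frac{\left(-6\right) \left(42 + 60 \cdot 2\right)}{5} = -4 + \frac{\left(-6\right) \left(42 + 120\right)}{5} = -4 + \frac{\left(-6\right) 162}{5} = -4 + \frac{1}{5} \left(-972\right) = -4 - \frac{972}{5} = - \frac{992}{5} \approx -198.4$)
$B^{2} = \left(- \frac{992}{5}\right)^{2} = \frac{984064}{25}$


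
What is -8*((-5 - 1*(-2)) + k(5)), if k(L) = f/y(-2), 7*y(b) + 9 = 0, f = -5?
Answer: -64/9 ≈ -7.1111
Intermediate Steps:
y(b) = -9/7 (y(b) = -9/7 + (1/7)*0 = -9/7 + 0 = -9/7)
k(L) = 35/9 (k(L) = -5/(-9/7) = -5*(-7/9) = 35/9)
-8*((-5 - 1*(-2)) + k(5)) = -8*((-5 - 1*(-2)) + 35/9) = -8*((-5 + 2) + 35/9) = -8*(-3 + 35/9) = -8*8/9 = -64/9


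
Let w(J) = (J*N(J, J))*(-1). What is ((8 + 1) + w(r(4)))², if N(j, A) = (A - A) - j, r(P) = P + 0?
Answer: 625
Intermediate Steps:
r(P) = P
N(j, A) = -j (N(j, A) = 0 - j = -j)
w(J) = J² (w(J) = (J*(-J))*(-1) = -J²*(-1) = J²)
((8 + 1) + w(r(4)))² = ((8 + 1) + 4²)² = (9 + 16)² = 25² = 625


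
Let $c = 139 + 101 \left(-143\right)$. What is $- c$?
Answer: $14304$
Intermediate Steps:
$c = -14304$ ($c = 139 - 14443 = -14304$)
$- c = \left(-1\right) \left(-14304\right) = 14304$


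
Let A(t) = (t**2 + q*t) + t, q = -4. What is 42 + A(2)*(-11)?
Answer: 64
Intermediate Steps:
A(t) = t**2 - 3*t (A(t) = (t**2 - 4*t) + t = t**2 - 3*t)
42 + A(2)*(-11) = 42 + (2*(-3 + 2))*(-11) = 42 + (2*(-1))*(-11) = 42 - 2*(-11) = 42 + 22 = 64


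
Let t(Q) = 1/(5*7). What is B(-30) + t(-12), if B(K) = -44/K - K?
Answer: 3307/105 ≈ 31.495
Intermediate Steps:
t(Q) = 1/35
B(K) = -K - 44/K
B(-30) + t(-12) = (-1*(-30) - 44/(-30)) + 1/35 = (30 - 44*(-1/30)) + 1/35 = (30 + 22/15) + 1/35 = 472/15 + 1/35 = 3307/105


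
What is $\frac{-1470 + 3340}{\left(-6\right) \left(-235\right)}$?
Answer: $\frac{187}{141} \approx 1.3262$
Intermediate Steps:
$\frac{-1470 + 3340}{\left(-6\right) \left(-235\right)} = \frac{1870}{1410} = 1870 \cdot \frac{1}{1410} = \frac{187}{141}$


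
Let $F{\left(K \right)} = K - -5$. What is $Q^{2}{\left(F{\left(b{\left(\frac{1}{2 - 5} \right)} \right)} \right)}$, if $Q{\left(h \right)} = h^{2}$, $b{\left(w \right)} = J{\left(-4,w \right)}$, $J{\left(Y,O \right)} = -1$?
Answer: $256$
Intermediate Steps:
$b{\left(w \right)} = -1$
$F{\left(K \right)} = 5 + K$ ($F{\left(K \right)} = K + 5 = 5 + K$)
$Q^{2}{\left(F{\left(b{\left(\frac{1}{2 - 5} \right)} \right)} \right)} = \left(\left(5 - 1\right)^{2}\right)^{2} = \left(4^{2}\right)^{2} = 16^{2} = 256$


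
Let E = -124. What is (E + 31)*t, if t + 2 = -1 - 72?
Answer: 6975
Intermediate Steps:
t = -75 (t = -2 + (-1 - 72) = -2 - 73 = -75)
(E + 31)*t = (-124 + 31)*(-75) = -93*(-75) = 6975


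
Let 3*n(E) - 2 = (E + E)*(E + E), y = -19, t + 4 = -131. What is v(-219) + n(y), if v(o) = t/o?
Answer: 35231/73 ≈ 482.62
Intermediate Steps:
t = -135 (t = -4 - 131 = -135)
n(E) = ⅔ + 4*E²/3 (n(E) = ⅔ + ((E + E)*(E + E))/3 = ⅔ + ((2*E)*(2*E))/3 = ⅔ + (4*E²)/3 = ⅔ + 4*E²/3)
v(o) = -135/o
v(-219) + n(y) = -135/(-219) + (⅔ + (4/3)*(-19)²) = -135*(-1/219) + (⅔ + (4/3)*361) = 45/73 + (⅔ + 1444/3) = 45/73 + 482 = 35231/73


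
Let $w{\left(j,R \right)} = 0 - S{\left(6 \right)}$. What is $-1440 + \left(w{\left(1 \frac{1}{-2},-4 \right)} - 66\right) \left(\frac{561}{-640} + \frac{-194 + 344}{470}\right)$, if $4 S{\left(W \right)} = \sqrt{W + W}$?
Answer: $- \frac{21104289}{15040} + \frac{16767 \sqrt{3}}{60160} \approx -1402.7$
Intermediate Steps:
$S{\left(W \right)} = \frac{\sqrt{2} \sqrt{W}}{4}$ ($S{\left(W \right)} = \frac{\sqrt{W + W}}{4} = \frac{\sqrt{2 W}}{4} = \frac{\sqrt{2} \sqrt{W}}{4}$)
$w{\left(j,R \right)} = - \frac{\sqrt{3}}{2}$ ($w{\left(j,R \right)} = 0 - \frac{\sqrt{2} \sqrt{6}}{4} = 0 - \frac{\sqrt{3}}{2} = - \frac{\sqrt{3}}{2}$)
$-1440 + \left(w{\left(1 \frac{1}{-2},-4 \right)} - 66\right) \left(\frac{561}{-640} + \frac{-194 + 344}{470}\right) = -1440 + \left(- \frac{\sqrt{3}}{2} - 66\right) \left(\frac{561}{-640} + \frac{-194 + 344}{470}\right) = -1440 + \left(- \frac{\sqrt{3}}{2} - 66\right) \left(561 \left(- \frac{1}{640}\right) + 150 \cdot \frac{1}{470}\right) = -1440 + \left(-66 - \frac{\sqrt{3}}{2}\right) \left(- \frac{561}{640} + \frac{15}{47}\right) = -1440 + \left(-66 - \frac{\sqrt{3}}{2}\right) \left(- \frac{16767}{30080}\right) = -1440 + \left(\frac{553311}{15040} + \frac{16767 \sqrt{3}}{60160}\right) = - \frac{21104289}{15040} + \frac{16767 \sqrt{3}}{60160}$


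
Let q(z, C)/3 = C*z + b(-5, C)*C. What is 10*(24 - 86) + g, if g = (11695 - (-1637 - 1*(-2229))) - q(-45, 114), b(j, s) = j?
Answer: 27583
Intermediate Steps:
q(z, C) = -15*C + 3*C*z (q(z, C) = 3*(C*z - 5*C) = 3*(-5*C + C*z) = -15*C + 3*C*z)
g = 28203 (g = (11695 - (-1637 - 1*(-2229))) - 3*114*(-5 - 45) = (11695 - (-1637 + 2229)) - 3*114*(-50) = (11695 - 1*592) - 1*(-17100) = (11695 - 592) + 17100 = 11103 + 17100 = 28203)
10*(24 - 86) + g = 10*(24 - 86) + 28203 = 10*(-62) + 28203 = -620 + 28203 = 27583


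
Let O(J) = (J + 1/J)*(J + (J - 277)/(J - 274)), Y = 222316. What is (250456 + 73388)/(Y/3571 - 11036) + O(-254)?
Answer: 14065423189896583/218978297120 ≈ 64232.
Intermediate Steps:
O(J) = (J + 1/J)*(J + (-277 + J)/(-274 + J))
(250456 + 73388)/(Y/3571 - 11036) + O(-254) = (250456 + 73388)/(222316/3571 - 11036) + (-277 + (-254)**4 - 276*(-254)**2 - 273*(-254) - 273*(-254)**3)/((-254)*(-274 - 254)) = 323844/(222316*(1/3571) - 11036) - 1/254*(-277 + 4162314256 - 276*64516 + 69342 - 273*(-16387064))/(-528) = 323844/(222316/3571 - 11036) - 1/254*(-1/528)*(-277 + 4162314256 - 17806416 + 69342 + 4473668472) = 323844/(-39187240/3571) - 1/254*(-1/528)*8618245377 = 323844*(-3571/39187240) + 2872748459/44704 = -289111731/9796810 + 2872748459/44704 = 14065423189896583/218978297120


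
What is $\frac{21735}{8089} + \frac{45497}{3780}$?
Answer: $\frac{450183533}{30576420} \approx 14.723$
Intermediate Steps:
$\frac{21735}{8089} + \frac{45497}{3780} = \frac{450183533}{30576420}$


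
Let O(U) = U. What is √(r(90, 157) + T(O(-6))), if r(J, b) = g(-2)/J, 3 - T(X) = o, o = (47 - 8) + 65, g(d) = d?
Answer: I*√22730/15 ≈ 10.051*I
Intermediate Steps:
o = 104 (o = 39 + 65 = 104)
T(X) = -101 (T(X) = 3 - 1*104 = 3 - 104 = -101)
r(J, b) = -2/J
√(r(90, 157) + T(O(-6))) = √(-2/90 - 101) = √(-2*1/90 - 101) = √(-1/45 - 101) = √(-4546/45) = I*√22730/15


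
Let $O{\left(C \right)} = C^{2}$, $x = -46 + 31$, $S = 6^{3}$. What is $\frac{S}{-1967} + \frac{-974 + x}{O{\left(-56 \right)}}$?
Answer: $- \frac{374677}{881216} \approx -0.42518$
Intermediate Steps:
$S = 216$
$x = -15$
$\frac{S}{-1967} + \frac{-974 + x}{O{\left(-56 \right)}} = \frac{216}{-1967} + \frac{-974 - 15}{\left(-56\right)^{2}} = 216 \left(- \frac{1}{1967}\right) - \frac{989}{3136} = - \frac{216}{1967} - \frac{989}{3136} = - \frac{374677}{881216}$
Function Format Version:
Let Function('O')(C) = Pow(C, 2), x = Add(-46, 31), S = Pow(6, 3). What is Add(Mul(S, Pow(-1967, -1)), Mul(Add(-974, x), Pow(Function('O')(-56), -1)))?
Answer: Rational(-374677, 881216) ≈ -0.42518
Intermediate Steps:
S = 216
x = -15
Add(Mul(S, Pow(-1967, -1)), Mul(Add(-974, x), Pow(Function('O')(-56), -1))) = Add(Mul(216, Pow(-1967, -1)), Mul(Add(-974, -15), Pow(Pow(-56, 2), -1))) = Add(Mul(216, Rational(-1, 1967)), Mul(-989, Pow(3136, -1))) = Add(Rational(-216, 1967), Mul(-989, Rational(1, 3136))) = Add(Rational(-216, 1967), Rational(-989, 3136)) = Rational(-374677, 881216)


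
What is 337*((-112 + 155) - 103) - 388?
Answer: -20608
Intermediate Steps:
337*((-112 + 155) - 103) - 388 = 337*(43 - 103) - 388 = 337*(-60) - 388 = -20220 - 388 = -20608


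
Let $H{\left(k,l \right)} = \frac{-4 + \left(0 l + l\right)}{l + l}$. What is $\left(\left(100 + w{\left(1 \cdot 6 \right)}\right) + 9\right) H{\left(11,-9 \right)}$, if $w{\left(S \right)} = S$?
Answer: $\frac{1495}{18} \approx 83.056$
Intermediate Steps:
$H{\left(k,l \right)} = \frac{-4 + l}{2 l}$ ($H{\left(k,l \right)} = \frac{-4 + \left(0 + l\right)}{2 l} = \left(-4 + l\right) \frac{1}{2 l} = \frac{-4 + l}{2 l}$)
$\left(\left(100 + w{\left(1 \cdot 6 \right)}\right) + 9\right) H{\left(11,-9 \right)} = \left(\left(100 + 1 \cdot 6\right) + 9\right) \frac{-4 - 9}{2 \left(-9\right)} = \left(\left(100 + 6\right) + 9\right) \frac{1}{2} \left(- \frac{1}{9}\right) \left(-13\right) = \left(106 + 9\right) \frac{13}{18} = 115 \cdot \frac{13}{18} = \frac{1495}{18}$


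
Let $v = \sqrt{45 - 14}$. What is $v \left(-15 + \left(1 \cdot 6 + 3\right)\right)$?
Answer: $- 6 \sqrt{31} \approx -33.407$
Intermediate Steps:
$v = \sqrt{31} \approx 5.5678$
$v \left(-15 + \left(1 \cdot 6 + 3\right)\right) = \sqrt{31} \left(-15 + \left(1 \cdot 6 + 3\right)\right) = \sqrt{31} \left(-15 + \left(6 + 3\right)\right) = \sqrt{31} \left(-15 + 9\right) = \sqrt{31} \left(-6\right) = - 6 \sqrt{31}$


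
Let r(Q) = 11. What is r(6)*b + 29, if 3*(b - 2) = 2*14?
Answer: 461/3 ≈ 153.67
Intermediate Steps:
b = 34/3 (b = 2 + (2*14)/3 = 2 + (⅓)*28 = 2 + 28/3 = 34/3 ≈ 11.333)
r(6)*b + 29 = 11*(34/3) + 29 = 374/3 + 29 = 461/3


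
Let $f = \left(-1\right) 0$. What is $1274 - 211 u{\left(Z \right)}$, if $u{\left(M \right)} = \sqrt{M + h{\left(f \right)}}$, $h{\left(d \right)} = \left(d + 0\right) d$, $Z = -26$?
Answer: $1274 - 211 i \sqrt{26} \approx 1274.0 - 1075.9 i$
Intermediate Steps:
$f = 0$
$h{\left(d \right)} = d^{2}$ ($h{\left(d \right)} = d d = d^{2}$)
$u{\left(M \right)} = \sqrt{M}$ ($u{\left(M \right)} = \sqrt{M + 0^{2}} = \sqrt{M + 0} = \sqrt{M}$)
$1274 - 211 u{\left(Z \right)} = 1274 - 211 \sqrt{-26} = 1274 - 211 i \sqrt{26}$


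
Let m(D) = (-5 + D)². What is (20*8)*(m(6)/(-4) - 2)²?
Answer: 810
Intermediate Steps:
(20*8)*(m(6)/(-4) - 2)² = (20*8)*((-5 + 6)²/(-4) - 2)² = 160*(1²*(-¼) - 2)² = 160*(1*(-¼) - 2)² = 160*(-¼ - 2)² = 160*(-9/4)² = 160*(81/16) = 810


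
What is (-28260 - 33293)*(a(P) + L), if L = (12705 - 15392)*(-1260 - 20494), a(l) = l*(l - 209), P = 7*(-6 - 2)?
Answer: -3598870832414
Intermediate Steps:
P = -56 (P = 7*(-8) = -56)
a(l) = l*(-209 + l)
L = 58452998 (L = -2687*(-21754) = 58452998)
(-28260 - 33293)*(a(P) + L) = (-28260 - 33293)*(-56*(-209 - 56) + 58452998) = -61553*(-56*(-265) + 58452998) = -61553*(14840 + 58452998) = -61553*58467838 = -3598870832414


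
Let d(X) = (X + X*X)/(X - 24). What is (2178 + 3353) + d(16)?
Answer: 5497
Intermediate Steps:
d(X) = (X + X²)/(-24 + X)
(2178 + 3353) + d(16) = (2178 + 3353) + 16*(1 + 16)/(-24 + 16) = 5531 + 16*17/(-8) = 5531 + 16*(-⅛)*17 = 5531 - 34 = 5497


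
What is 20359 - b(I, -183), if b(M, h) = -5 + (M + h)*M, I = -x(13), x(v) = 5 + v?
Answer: 16746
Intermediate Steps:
I = -18 (I = -(5 + 13) = -1*18 = -18)
b(M, h) = -5 + M*(M + h)
20359 - b(I, -183) = 20359 - (-5 + (-18)**2 - 18*(-183)) = 20359 - (-5 + 324 + 3294) = 20359 - 1*3613 = 20359 - 3613 = 16746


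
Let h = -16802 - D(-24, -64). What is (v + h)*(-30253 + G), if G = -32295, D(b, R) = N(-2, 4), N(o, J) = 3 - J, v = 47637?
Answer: -1928730128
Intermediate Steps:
D(b, R) = -1 (D(b, R) = 3 - 1*4 = 3 - 4 = -1)
h = -16801 (h = -16802 - 1*(-1) = -16802 + 1 = -16801)
(v + h)*(-30253 + G) = (47637 - 16801)*(-30253 - 32295) = 30836*(-62548) = -1928730128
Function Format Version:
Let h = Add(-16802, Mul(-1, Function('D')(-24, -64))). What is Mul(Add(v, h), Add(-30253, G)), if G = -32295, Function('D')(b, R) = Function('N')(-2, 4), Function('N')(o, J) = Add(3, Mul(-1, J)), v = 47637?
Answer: -1928730128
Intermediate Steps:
Function('D')(b, R) = -1 (Function('D')(b, R) = Add(3, Mul(-1, 4)) = Add(3, -4) = -1)
h = -16801 (h = Add(-16802, Mul(-1, -1)) = Add(-16802, 1) = -16801)
Mul(Add(v, h), Add(-30253, G)) = Mul(Add(47637, -16801), Add(-30253, -32295)) = Mul(30836, -62548) = -1928730128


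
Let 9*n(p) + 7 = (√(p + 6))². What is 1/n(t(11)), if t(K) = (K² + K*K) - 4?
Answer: 3/79 ≈ 0.037975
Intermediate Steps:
t(K) = -4 + 2*K² (t(K) = (K² + K²) - 4 = 2*K² - 4 = -4 + 2*K²)
n(p) = -⅑ + p/9 (n(p) = -7/9 + (√(p + 6))²/9 = -7/9 + (√(6 + p))²/9 = -7/9 + (6 + p)/9 = -7/9 + (⅔ + p/9) = -⅑ + p/9)
1/n(t(11)) = 1/(-⅑ + (-4 + 2*11²)/9) = 1/(-⅑ + (-4 + 2*121)/9) = 1/(-⅑ + (-4 + 242)/9) = 1/(-⅑ + (⅑)*238) = 1/(-⅑ + 238/9) = 1/(79/3) = 3/79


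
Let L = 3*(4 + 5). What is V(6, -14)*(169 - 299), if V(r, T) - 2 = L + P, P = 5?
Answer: -4420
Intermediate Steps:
L = 27 (L = 3*9 = 27)
V(r, T) = 34 (V(r, T) = 2 + (27 + 5) = 2 + 32 = 34)
V(6, -14)*(169 - 299) = 34*(169 - 299) = 34*(-130) = -4420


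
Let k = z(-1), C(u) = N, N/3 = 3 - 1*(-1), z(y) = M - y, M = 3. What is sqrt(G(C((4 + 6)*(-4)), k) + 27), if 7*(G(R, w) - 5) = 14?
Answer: sqrt(34) ≈ 5.8309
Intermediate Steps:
z(y) = 3 - y
N = 12 (N = 3*(3 - 1*(-1)) = 3*(3 + 1) = 3*4 = 12)
C(u) = 12
k = 4 (k = 3 - 1*(-1) = 3 + 1 = 4)
G(R, w) = 7 (G(R, w) = 5 + (1/7)*14 = 5 + 2 = 7)
sqrt(G(C((4 + 6)*(-4)), k) + 27) = sqrt(7 + 27) = sqrt(34)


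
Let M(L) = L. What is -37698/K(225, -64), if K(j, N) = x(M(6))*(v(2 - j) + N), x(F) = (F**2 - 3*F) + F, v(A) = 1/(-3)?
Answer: 18849/772 ≈ 24.416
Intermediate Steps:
v(A) = -1/3
x(F) = F**2 - 2*F
K(j, N) = -8 + 24*N (K(j, N) = (6*(-2 + 6))*(-1/3 + N) = (6*4)*(-1/3 + N) = 24*(-1/3 + N) = -8 + 24*N)
-37698/K(225, -64) = -37698/(-8 + 24*(-64)) = -37698/(-8 - 1536) = -37698/(-1544) = -37698*(-1/1544) = 18849/772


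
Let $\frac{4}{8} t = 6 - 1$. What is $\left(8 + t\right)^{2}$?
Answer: $324$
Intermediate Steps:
$t = 10$ ($t = 2 \left(6 - 1\right) = 2 \cdot 5 = 10$)
$\left(8 + t\right)^{2} = \left(8 + 10\right)^{2} = 18^{2} = 324$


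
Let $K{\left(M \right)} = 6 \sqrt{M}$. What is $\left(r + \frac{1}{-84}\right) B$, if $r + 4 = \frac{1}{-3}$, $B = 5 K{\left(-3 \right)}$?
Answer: $- \frac{1825 i \sqrt{3}}{14} \approx - 225.79 i$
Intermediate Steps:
$B = 30 i \sqrt{3}$ ($B = 5 \cdot 6 \sqrt{-3} = 5 \cdot 6 i \sqrt{3} = 30 i \sqrt{3} \approx 51.962 i$)
$r = - \frac{13}{3}$ ($r = -4 + \frac{1}{-3} = -4 - \frac{1}{3} = - \frac{13}{3} \approx -4.3333$)
$\left(r + \frac{1}{-84}\right) B = \left(- \frac{13}{3} + \frac{1}{-84}\right) 30 i \sqrt{3} = \left(- \frac{13}{3} - \frac{1}{84}\right) 30 i \sqrt{3} = - \frac{365 \cdot 30 i \sqrt{3}}{84} = - \frac{1825 i \sqrt{3}}{14}$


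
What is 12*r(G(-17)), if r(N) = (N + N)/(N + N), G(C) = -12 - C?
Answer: 12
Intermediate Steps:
r(N) = 1 (r(N) = (2*N)/((2*N)) = (2*N)*(1/(2*N)) = 1)
12*r(G(-17)) = 12*1 = 12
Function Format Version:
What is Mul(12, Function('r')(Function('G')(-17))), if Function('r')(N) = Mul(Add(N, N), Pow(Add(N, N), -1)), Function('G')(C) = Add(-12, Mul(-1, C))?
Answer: 12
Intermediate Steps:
Function('r')(N) = 1 (Function('r')(N) = Mul(Mul(2, N), Pow(Mul(2, N), -1)) = Mul(Mul(2, N), Mul(Rational(1, 2), Pow(N, -1))) = 1)
Mul(12, Function('r')(Function('G')(-17))) = Mul(12, 1) = 12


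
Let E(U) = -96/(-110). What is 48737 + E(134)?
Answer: 2680583/55 ≈ 48738.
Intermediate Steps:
E(U) = 48/55 (E(U) = -96*(-1/110) = 48/55)
48737 + E(134) = 48737 + 48/55 = 2680583/55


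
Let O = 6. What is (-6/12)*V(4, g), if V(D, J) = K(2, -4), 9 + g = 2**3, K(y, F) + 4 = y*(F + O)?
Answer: 0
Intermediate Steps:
K(y, F) = -4 + y*(6 + F) (K(y, F) = -4 + y*(F + 6) = -4 + y*(6 + F))
g = -1 (g = -9 + 2**3 = -9 + 8 = -1)
V(D, J) = 0 (V(D, J) = -4 + 6*2 - 4*2 = -4 + 12 - 8 = 0)
(-6/12)*V(4, g) = -6/12*0 = -6*1/12*0 = -1/2*0 = 0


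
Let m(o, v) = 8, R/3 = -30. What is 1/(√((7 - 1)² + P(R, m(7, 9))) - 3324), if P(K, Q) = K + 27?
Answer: -1108/3683001 - I*√3/3683001 ≈ -0.00030084 - 4.7028e-7*I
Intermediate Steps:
R = -90 (R = 3*(-30) = -90)
P(K, Q) = 27 + K
1/(√((7 - 1)² + P(R, m(7, 9))) - 3324) = 1/(√((7 - 1)² + (27 - 90)) - 3324) = 1/(√(6² - 63) - 3324) = 1/(√(36 - 63) - 3324) = 1/(√(-27) - 3324) = 1/(3*I*√3 - 3324) = 1/(-3324 + 3*I*√3)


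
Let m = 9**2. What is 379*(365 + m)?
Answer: 169034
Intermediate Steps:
m = 81
379*(365 + m) = 379*(365 + 81) = 379*446 = 169034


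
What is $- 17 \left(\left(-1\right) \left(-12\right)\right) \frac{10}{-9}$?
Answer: $\frac{680}{3} \approx 226.67$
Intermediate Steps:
$- 17 \left(\left(-1\right) \left(-12\right)\right) \frac{10}{-9} = \left(-17\right) 12 \cdot 10 \left(- \frac{1}{9}\right) = \left(-204\right) \left(- \frac{10}{9}\right) = \frac{680}{3}$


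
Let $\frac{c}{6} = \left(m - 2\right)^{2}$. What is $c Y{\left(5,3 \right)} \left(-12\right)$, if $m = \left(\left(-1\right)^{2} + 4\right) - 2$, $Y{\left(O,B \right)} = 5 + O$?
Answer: $-720$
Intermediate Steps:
$m = 3$ ($m = \left(1 + 4\right) - 2 = 5 - 2 = 3$)
$c = 6$ ($c = 6 \left(3 - 2\right)^{2} = 6 \cdot 1^{2} = 6 \cdot 1 = 6$)
$c Y{\left(5,3 \right)} \left(-12\right) = 6 \left(5 + 5\right) \left(-12\right) = 6 \cdot 10 \left(-12\right) = 60 \left(-12\right) = -720$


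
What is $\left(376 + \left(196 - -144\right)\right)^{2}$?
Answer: $512656$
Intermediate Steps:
$\left(376 + \left(196 - -144\right)\right)^{2} = \left(376 + \left(196 + 144\right)\right)^{2} = \left(376 + 340\right)^{2} = 716^{2} = 512656$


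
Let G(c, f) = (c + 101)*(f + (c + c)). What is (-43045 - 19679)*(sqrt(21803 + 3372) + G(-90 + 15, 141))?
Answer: 14677416 - 313620*sqrt(1007) ≈ 4.7252e+6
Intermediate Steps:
G(c, f) = (101 + c)*(f + 2*c)
(-43045 - 19679)*(sqrt(21803 + 3372) + G(-90 + 15, 141)) = (-43045 - 19679)*(sqrt(21803 + 3372) + (2*(-90 + 15)**2 + 101*141 + 202*(-90 + 15) + (-90 + 15)*141)) = -62724*(sqrt(25175) + (2*(-75)**2 + 14241 + 202*(-75) - 75*141)) = -62724*(5*sqrt(1007) + (2*5625 + 14241 - 15150 - 10575)) = -62724*(5*sqrt(1007) + (11250 + 14241 - 15150 - 10575)) = -62724*(5*sqrt(1007) - 234) = -62724*(-234 + 5*sqrt(1007)) = 14677416 - 313620*sqrt(1007)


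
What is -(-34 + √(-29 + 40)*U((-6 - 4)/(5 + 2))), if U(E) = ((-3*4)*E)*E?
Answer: 34 + 1200*√11/49 ≈ 115.22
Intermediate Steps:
U(E) = -12*E² (U(E) = (-12*E)*E = -12*E²)
-(-34 + √(-29 + 40)*U((-6 - 4)/(5 + 2))) = -(-34 + √(-29 + 40)*(-12*(-6 - 4)²/(5 + 2)²)) = -(-34 + √11*(-12*(-10/7)²)) = -(-34 + √11*(-12*100/49)) = -(-34 + √11*(-1200/49)) = -(-34 - 1200*√11/49) = 34 + 1200*√11/49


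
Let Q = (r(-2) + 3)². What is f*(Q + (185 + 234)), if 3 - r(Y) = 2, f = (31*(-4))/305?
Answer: -10788/61 ≈ -176.85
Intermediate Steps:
f = -124/305 (f = -124*1/305 = -124/305 ≈ -0.40656)
r(Y) = 1 (r(Y) = 3 - 1*2 = 3 - 2 = 1)
Q = 16 (Q = (1 + 3)² = 4² = 16)
f*(Q + (185 + 234)) = -124*(16 + (185 + 234))/305 = -124*(16 + 419)/305 = -124/305*435 = -10788/61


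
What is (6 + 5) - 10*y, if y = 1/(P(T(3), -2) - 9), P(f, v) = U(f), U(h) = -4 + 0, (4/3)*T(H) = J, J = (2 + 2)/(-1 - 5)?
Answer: 153/13 ≈ 11.769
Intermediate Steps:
J = -⅔ (J = 4/(-6) = 4*(-⅙) = -⅔ ≈ -0.66667)
T(H) = -½ (T(H) = (¾)*(-⅔) = -½)
U(h) = -4
P(f, v) = -4
y = -1/13 (y = 1/(-4 - 9) = 1/(-13) = -1/13 ≈ -0.076923)
(6 + 5) - 10*y = (6 + 5) - 10*(-1/13) = 11 + 10/13 = 153/13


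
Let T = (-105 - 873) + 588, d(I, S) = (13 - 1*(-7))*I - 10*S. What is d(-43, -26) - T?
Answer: -210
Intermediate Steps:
d(I, S) = -10*S + 20*I (d(I, S) = (13 + 7)*I - 10*S = 20*I - 10*S = -10*S + 20*I)
T = -390 (T = -978 + 588 = -390)
d(-43, -26) - T = (-10*(-26) + 20*(-43)) - 1*(-390) = (260 - 860) + 390 = -600 + 390 = -210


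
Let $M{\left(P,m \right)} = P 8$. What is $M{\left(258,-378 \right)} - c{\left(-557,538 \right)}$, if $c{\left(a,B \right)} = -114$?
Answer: $2178$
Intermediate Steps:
$M{\left(P,m \right)} = 8 P$
$M{\left(258,-378 \right)} - c{\left(-557,538 \right)} = 8 \cdot 258 - -114 = 2064 + 114 = 2178$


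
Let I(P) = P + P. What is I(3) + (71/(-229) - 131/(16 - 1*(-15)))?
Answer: 10394/7099 ≈ 1.4641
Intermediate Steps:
I(P) = 2*P
I(3) + (71/(-229) - 131/(16 - 1*(-15))) = 2*3 + (71/(-229) - 131/(16 - 1*(-15))) = 6 + (71*(-1/229) - 131/(16 + 15)) = 6 + (-71/229 - 131/31) = 6 - 32200/7099 = 10394/7099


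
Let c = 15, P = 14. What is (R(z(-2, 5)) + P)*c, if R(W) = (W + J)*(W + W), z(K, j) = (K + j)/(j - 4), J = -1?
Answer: 390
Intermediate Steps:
z(K, j) = (K + j)/(-4 + j)
R(W) = 2*W*(-1 + W) (R(W) = (W - 1)*(W + W) = (-1 + W)*(2*W) = 2*W*(-1 + W))
(R(z(-2, 5)) + P)*c = (2*((-2 + 5)/(-4 + 5))*(-1 + (-2 + 5)/(-4 + 5)) + 14)*15 = (2*(3/1)*(-1 + 3/1) + 14)*15 = (2*(1*3)*(-1 + 1*3) + 14)*15 = (2*3*(-1 + 3) + 14)*15 = (2*3*2 + 14)*15 = (12 + 14)*15 = 26*15 = 390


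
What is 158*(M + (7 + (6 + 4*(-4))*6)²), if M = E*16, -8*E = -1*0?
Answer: 443822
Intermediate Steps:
E = 0 (E = -(-1)*0/8 = -⅛*0 = 0)
M = 0 (M = 0*16 = 0)
158*(M + (7 + (6 + 4*(-4))*6)²) = 158*(0 + (7 + (6 + 4*(-4))*6)²) = 158*(0 + (7 + (6 - 16)*6)²) = 158*(0 + (7 - 10*6)²) = 158*(0 + (7 - 60)²) = 158*(0 + (-53)²) = 158*(0 + 2809) = 158*2809 = 443822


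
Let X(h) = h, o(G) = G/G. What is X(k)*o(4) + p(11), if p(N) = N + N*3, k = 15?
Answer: 59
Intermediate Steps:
o(G) = 1
p(N) = 4*N (p(N) = N + 3*N = 4*N)
X(k)*o(4) + p(11) = 15*1 + 4*11 = 15 + 44 = 59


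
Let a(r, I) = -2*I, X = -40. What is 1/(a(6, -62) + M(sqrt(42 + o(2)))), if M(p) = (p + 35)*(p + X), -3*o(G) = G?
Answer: -2778/3427579 + 15*sqrt(93)/6855158 ≈ -0.00078938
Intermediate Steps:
o(G) = -G/3
M(p) = (-40 + p)*(35 + p) (M(p) = (p + 35)*(p - 40) = (35 + p)*(-40 + p) = (-40 + p)*(35 + p))
1/(a(6, -62) + M(sqrt(42 + o(2)))) = 1/(-2*(-62) + (-1400 + (sqrt(42 - 1/3*2))**2 - 5*sqrt(42 - 1/3*2))) = 1/(124 + (-1400 + (sqrt(42 - 2/3))**2 - 5*sqrt(42 - 2/3))) = 1/(124 + (-1400 + (sqrt(124/3))**2 - 10*sqrt(93)/3)) = 1/(124 + (-1400 + (2*sqrt(93)/3)**2 - 10*sqrt(93)/3)) = 1/(124 + (-1400 + 124/3 - 10*sqrt(93)/3)) = 1/(124 + (-4076/3 - 10*sqrt(93)/3)) = 1/(-3704/3 - 10*sqrt(93)/3)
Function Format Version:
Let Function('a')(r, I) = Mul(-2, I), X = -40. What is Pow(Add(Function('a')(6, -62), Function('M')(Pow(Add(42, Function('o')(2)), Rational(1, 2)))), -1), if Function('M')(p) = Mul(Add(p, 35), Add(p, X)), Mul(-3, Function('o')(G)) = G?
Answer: Add(Rational(-2778, 3427579), Mul(Rational(15, 6855158), Pow(93, Rational(1, 2)))) ≈ -0.00078938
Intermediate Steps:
Function('o')(G) = Mul(Rational(-1, 3), G)
Function('M')(p) = Mul(Add(-40, p), Add(35, p)) (Function('M')(p) = Mul(Add(p, 35), Add(p, -40)) = Mul(Add(35, p), Add(-40, p)) = Mul(Add(-40, p), Add(35, p)))
Pow(Add(Function('a')(6, -62), Function('M')(Pow(Add(42, Function('o')(2)), Rational(1, 2)))), -1) = Pow(Add(Mul(-2, -62), Add(-1400, Pow(Pow(Add(42, Mul(Rational(-1, 3), 2)), Rational(1, 2)), 2), Mul(-5, Pow(Add(42, Mul(Rational(-1, 3), 2)), Rational(1, 2))))), -1) = Pow(Add(124, Add(-1400, Pow(Pow(Add(42, Rational(-2, 3)), Rational(1, 2)), 2), Mul(-5, Pow(Add(42, Rational(-2, 3)), Rational(1, 2))))), -1) = Pow(Add(124, Add(-1400, Pow(Pow(Rational(124, 3), Rational(1, 2)), 2), Mul(-5, Pow(Rational(124, 3), Rational(1, 2))))), -1) = Pow(Add(124, Add(-1400, Pow(Mul(Rational(2, 3), Pow(93, Rational(1, 2))), 2), Mul(-5, Mul(Rational(2, 3), Pow(93, Rational(1, 2)))))), -1) = Pow(Add(124, Add(-1400, Rational(124, 3), Mul(Rational(-10, 3), Pow(93, Rational(1, 2))))), -1) = Pow(Add(124, Add(Rational(-4076, 3), Mul(Rational(-10, 3), Pow(93, Rational(1, 2))))), -1) = Pow(Add(Rational(-3704, 3), Mul(Rational(-10, 3), Pow(93, Rational(1, 2)))), -1)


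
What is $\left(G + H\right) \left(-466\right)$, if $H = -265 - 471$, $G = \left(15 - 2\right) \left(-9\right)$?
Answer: $397498$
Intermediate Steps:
$G = -117$ ($G = 13 \left(-9\right) = -117$)
$H = -736$
$\left(G + H\right) \left(-466\right) = \left(-117 - 736\right) \left(-466\right) = \left(-853\right) \left(-466\right) = 397498$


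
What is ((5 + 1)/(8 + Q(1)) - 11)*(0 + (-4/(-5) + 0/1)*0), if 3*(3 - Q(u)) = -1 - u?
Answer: 0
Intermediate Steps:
Q(u) = 10/3 + u/3 (Q(u) = 3 - (-1 - u)/3 = 3 + (⅓ + u/3) = 10/3 + u/3)
((5 + 1)/(8 + Q(1)) - 11)*(0 + (-4/(-5) + 0/1)*0) = ((5 + 1)/(8 + (10/3 + (⅓)*1)) - 11)*(0 + (-4/(-5) + 0/1)*0) = (6/(8 + (10/3 + ⅓)) - 11)*(0 + (-4*(-⅕) + 0*1)*0) = (6/(8 + 11/3) - 11)*(0 + (⅘ + 0)*0) = (6/(35/3) - 11)*(0 + (⅘)*0) = (6*(3/35) - 11)*(0 + 0) = (18/35 - 11)*0 = -367/35*0 = 0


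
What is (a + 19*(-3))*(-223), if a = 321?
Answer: -58872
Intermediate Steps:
(a + 19*(-3))*(-223) = (321 + 19*(-3))*(-223) = (321 - 57)*(-223) = 264*(-223) = -58872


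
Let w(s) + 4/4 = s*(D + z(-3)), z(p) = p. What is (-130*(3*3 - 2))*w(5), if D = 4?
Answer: -3640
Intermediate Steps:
w(s) = -1 + s (w(s) = -1 + s*(4 - 3) = -1 + s*1 = -1 + s)
(-130*(3*3 - 2))*w(5) = (-130*(3*3 - 2))*(-1 + 5) = -130*(9 - 2)*4 = -130*7*4 = -13*70*4 = -910*4 = -3640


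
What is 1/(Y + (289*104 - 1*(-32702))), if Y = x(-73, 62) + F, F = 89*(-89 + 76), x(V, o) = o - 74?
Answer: 1/61589 ≈ 1.6237e-5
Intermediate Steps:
x(V, o) = -74 + o
F = -1157 (F = 89*(-13) = -1157)
Y = -1169 (Y = (-74 + 62) - 1157 = -12 - 1157 = -1169)
1/(Y + (289*104 - 1*(-32702))) = 1/(-1169 + (289*104 - 1*(-32702))) = 1/(-1169 + (30056 + 32702)) = 1/(-1169 + 62758) = 1/61589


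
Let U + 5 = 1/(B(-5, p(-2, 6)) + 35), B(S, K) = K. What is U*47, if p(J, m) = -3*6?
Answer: -3948/17 ≈ -232.24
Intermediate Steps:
p(J, m) = -18
U = -84/17 (U = -5 + 1/(-18 + 35) = -5 + 1/17 = -84/17 ≈ -4.9412)
U*47 = -84/17*47 = -3948/17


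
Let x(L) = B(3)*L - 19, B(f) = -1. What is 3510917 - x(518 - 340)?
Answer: 3511114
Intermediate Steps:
x(L) = -19 - L (x(L) = -L - 19 = -19 - L)
3510917 - x(518 - 340) = 3510917 - (-19 - (518 - 340)) = 3510917 - (-19 - 1*178) = 3510917 - (-19 - 178) = 3510917 - 1*(-197) = 3510917 + 197 = 3511114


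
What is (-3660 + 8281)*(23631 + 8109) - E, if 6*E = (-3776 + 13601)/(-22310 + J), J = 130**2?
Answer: 317395049215/2164 ≈ 1.4667e+8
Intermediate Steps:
J = 16900
E = -655/2164 (E = ((-3776 + 13601)/(-22310 + 16900))/6 = (9825/(-5410))/6 = (9825*(-1/5410))/6 = (1/6)*(-1965/1082) = -655/2164 ≈ -0.30268)
(-3660 + 8281)*(23631 + 8109) - E = (-3660 + 8281)*(23631 + 8109) - 1*(-655/2164) = 4621*31740 + 655/2164 = 146670540 + 655/2164 = 317395049215/2164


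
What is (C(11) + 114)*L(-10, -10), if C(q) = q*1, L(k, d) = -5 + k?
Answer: -1875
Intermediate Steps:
C(q) = q
(C(11) + 114)*L(-10, -10) = (11 + 114)*(-5 - 10) = 125*(-15) = -1875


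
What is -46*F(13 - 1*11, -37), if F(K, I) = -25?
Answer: 1150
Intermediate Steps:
-46*F(13 - 1*11, -37) = -46*(-25) = 1150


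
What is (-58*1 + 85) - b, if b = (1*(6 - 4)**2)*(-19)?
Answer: 103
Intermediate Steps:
b = -76 (b = (1*2**2)*(-19) = (1*4)*(-19) = 4*(-19) = -76)
(-58*1 + 85) - b = (-58*1 + 85) - 1*(-76) = (-58 + 85) + 76 = 27 + 76 = 103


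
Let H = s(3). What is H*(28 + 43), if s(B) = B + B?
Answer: 426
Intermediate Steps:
s(B) = 2*B
H = 6 (H = 2*3 = 6)
H*(28 + 43) = 6*(28 + 43) = 6*71 = 426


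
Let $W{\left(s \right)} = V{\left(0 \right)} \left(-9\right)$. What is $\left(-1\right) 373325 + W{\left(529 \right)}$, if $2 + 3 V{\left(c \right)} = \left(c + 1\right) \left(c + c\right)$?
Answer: $-373319$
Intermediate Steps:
$V{\left(c \right)} = - \frac{2}{3} + \frac{2 c \left(1 + c\right)}{3}$ ($V{\left(c \right)} = - \frac{2}{3} + \frac{\left(c + 1\right) \left(c + c\right)}{3} = - \frac{2}{3} + \frac{\left(1 + c\right) 2 c}{3} = - \frac{2}{3} + \frac{2 c \left(1 + c\right)}{3}$)
$W{\left(s \right)} = 6$ ($W{\left(s \right)} = \left(- \frac{2}{3} + \frac{2}{3} \cdot 0 + \frac{2 \cdot 0^{2}}{3}\right) \left(-9\right) = \left(- \frac{2}{3} + 0 + \frac{2}{3} \cdot 0\right) \left(-9\right) = \left(- \frac{2}{3} + 0 + 0\right) \left(-9\right) = \left(- \frac{2}{3}\right) \left(-9\right) = 6$)
$\left(-1\right) 373325 + W{\left(529 \right)} = \left(-1\right) 373325 + 6 = -373325 + 6 = -373319$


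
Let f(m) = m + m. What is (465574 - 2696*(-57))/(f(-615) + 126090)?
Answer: 309623/62430 ≈ 4.9595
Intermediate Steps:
f(m) = 2*m
(465574 - 2696*(-57))/(f(-615) + 126090) = (465574 - 2696*(-57))/(2*(-615) + 126090) = (465574 + 153672)/(-1230 + 126090) = 619246/124860 = 619246*(1/124860) = 309623/62430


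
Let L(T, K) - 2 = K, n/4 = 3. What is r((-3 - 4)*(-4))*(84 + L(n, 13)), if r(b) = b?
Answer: 2772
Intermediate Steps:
n = 12 (n = 4*3 = 12)
L(T, K) = 2 + K
r((-3 - 4)*(-4))*(84 + L(n, 13)) = ((-3 - 4)*(-4))*(84 + (2 + 13)) = (-7*(-4))*(84 + 15) = 28*99 = 2772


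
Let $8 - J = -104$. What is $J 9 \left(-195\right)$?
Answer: $-196560$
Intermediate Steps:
$J = 112$ ($J = 8 - -104 = 8 + 104 = 112$)
$J 9 \left(-195\right) = 112 \cdot 9 \left(-195\right) = 1008 \left(-195\right) = -196560$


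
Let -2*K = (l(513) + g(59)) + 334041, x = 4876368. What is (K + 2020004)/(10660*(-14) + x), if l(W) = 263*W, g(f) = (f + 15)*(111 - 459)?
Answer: 224800/590891 ≈ 0.38044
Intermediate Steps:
g(f) = -5220 - 348*f (g(f) = (15 + f)*(-348) = -5220 - 348*f)
K = -221604 (K = -((263*513 + (-5220 - 348*59)) + 334041)/2 = -((134919 + (-5220 - 20532)) + 334041)/2 = -((134919 - 25752) + 334041)/2 = -(109167 + 334041)/2 = -½*443208 = -221604)
(K + 2020004)/(10660*(-14) + x) = (-221604 + 2020004)/(10660*(-14) + 4876368) = 1798400/(-149240 + 4876368) = 1798400/4727128 = 1798400*(1/4727128) = 224800/590891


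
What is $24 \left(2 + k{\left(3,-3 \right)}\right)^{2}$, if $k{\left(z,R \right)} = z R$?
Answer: $1176$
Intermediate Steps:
$k{\left(z,R \right)} = R z$
$24 \left(2 + k{\left(3,-3 \right)}\right)^{2} = 24 \left(2 - 9\right)^{2} = 24 \left(-7\right)^{2} = 24 \cdot 49 = 1176$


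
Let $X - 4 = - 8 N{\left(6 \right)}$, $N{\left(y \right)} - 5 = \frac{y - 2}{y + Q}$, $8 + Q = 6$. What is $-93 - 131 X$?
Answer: $5671$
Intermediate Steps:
$Q = -2$ ($Q = -8 + 6 = -2$)
$N{\left(y \right)} = 6$ ($N{\left(y \right)} = 5 + \frac{y - 2}{y - 2} = 5 + \frac{-2 + y}{-2 + y} = 5 + 1 = 6$)
$X = -44$ ($X = 4 - 48 = -44$)
$-93 - 131 X = -93 - -5764 = -93 + 5764 = 5671$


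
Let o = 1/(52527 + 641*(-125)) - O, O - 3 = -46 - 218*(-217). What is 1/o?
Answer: -27598/1304364275 ≈ -2.1158e-5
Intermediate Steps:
O = 47263 (O = 3 + (-46 - 218*(-217)) = 3 + (-46 + 47306) = 3 + 47260 = 47263)
o = -1304364275/27598 (o = 1/(52527 + 641*(-125)) - 1*47263 = 1/(52527 - 80125) - 47263 = 1/(-27598) - 47263 = -1/27598 - 47263 = -1304364275/27598 ≈ -47263.)
1/o = 1/(-1304364275/27598) = -27598/1304364275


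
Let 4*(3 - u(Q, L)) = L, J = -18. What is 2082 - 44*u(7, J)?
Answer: 1752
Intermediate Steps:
u(Q, L) = 3 - L/4
2082 - 44*u(7, J) = 2082 - 44*(3 - ¼*(-18)) = 2082 - 44*(3 + 9/2) = 2082 - 44*15/2 = 2082 - 330 = 1752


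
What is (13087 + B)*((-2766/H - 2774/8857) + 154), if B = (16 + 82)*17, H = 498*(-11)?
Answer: 18394959939737/8086441 ≈ 2.2748e+6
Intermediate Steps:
H = -5478
B = 1666 (B = 98*17 = 1666)
(13087 + B)*((-2766/H - 2774/8857) + 154) = (13087 + 1666)*((-2766/(-5478) - 2774/8857) + 154) = 14753*((-2766*(-1/5478) - 2774*1/8857) + 154) = 14753*((461/913 - 2774/8857) + 154) = 14753*(1550415/8086441 + 154) = 14753*(1246862329/8086441) = 18394959939737/8086441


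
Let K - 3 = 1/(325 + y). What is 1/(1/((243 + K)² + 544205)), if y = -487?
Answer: 15870218221/26244 ≈ 6.0472e+5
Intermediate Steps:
K = 485/162 (K = 3 + 1/(325 - 487) = 3 + 1/(-162) = 3 - 1/162 = 485/162 ≈ 2.9938)
1/(1/((243 + K)² + 544205)) = 1/(1/((243 + 485/162)² + 544205)) = 1/(1/((39851/162)² + 544205)) = 1/(1/(1588102201/26244 + 544205)) = 1/(1/(15870218221/26244)) = 1/(26244/15870218221) = 15870218221/26244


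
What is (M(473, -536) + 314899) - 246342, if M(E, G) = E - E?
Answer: 68557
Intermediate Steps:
M(E, G) = 0
(M(473, -536) + 314899) - 246342 = (0 + 314899) - 246342 = 314899 - 246342 = 68557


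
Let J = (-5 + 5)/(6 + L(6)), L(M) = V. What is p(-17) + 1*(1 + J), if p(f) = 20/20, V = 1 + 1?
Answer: 2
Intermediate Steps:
V = 2
p(f) = 1 (p(f) = 20*(1/20) = 1)
L(M) = 2
J = 0 (J = (-5 + 5)/(6 + 2) = 0/8 = 0*(⅛) = 0)
p(-17) + 1*(1 + J) = 1 + 1*(1 + 0) = 1 + 1*1 = 1 + 1 = 2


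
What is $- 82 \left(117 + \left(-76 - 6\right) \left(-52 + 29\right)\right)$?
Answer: $-164246$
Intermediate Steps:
$- 82 \left(117 + \left(-76 - 6\right) \left(-52 + 29\right)\right) = - 82 \left(117 - -1886\right) = - 82 \left(117 + 1886\right) = \left(-82\right) 2003 = -164246$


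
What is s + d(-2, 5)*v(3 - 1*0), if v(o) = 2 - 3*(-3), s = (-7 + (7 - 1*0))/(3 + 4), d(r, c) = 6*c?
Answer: 330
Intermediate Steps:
s = 0 (s = (-7 + (7 + 0))/7 = (-7 + 7)*(⅐) = 0*(⅐) = 0)
v(o) = 11 (v(o) = 2 + 9 = 11)
s + d(-2, 5)*v(3 - 1*0) = 0 + (6*5)*11 = 0 + 30*11 = 0 + 330 = 330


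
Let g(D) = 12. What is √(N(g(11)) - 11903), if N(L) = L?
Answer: I*√11891 ≈ 109.05*I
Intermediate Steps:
√(N(g(11)) - 11903) = √(12 - 11903) = √(-11891) = I*√11891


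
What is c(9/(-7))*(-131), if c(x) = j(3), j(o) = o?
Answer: -393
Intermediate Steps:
c(x) = 3
c(9/(-7))*(-131) = 3*(-131) = -393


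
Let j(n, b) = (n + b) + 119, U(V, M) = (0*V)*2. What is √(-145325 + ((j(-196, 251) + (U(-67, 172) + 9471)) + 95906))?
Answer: I*√39774 ≈ 199.43*I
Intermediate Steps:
U(V, M) = 0 (U(V, M) = 0*2 = 0)
j(n, b) = 119 + b + n (j(n, b) = (b + n) + 119 = 119 + b + n)
√(-145325 + ((j(-196, 251) + (U(-67, 172) + 9471)) + 95906)) = √(-145325 + (((119 + 251 - 196) + (0 + 9471)) + 95906)) = √(-145325 + ((174 + 9471) + 95906)) = √(-145325 + (9645 + 95906)) = √(-145325 + 105551) = √(-39774) = I*√39774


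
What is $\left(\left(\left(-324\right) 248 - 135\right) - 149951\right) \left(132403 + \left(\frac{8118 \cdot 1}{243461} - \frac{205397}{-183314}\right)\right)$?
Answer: $- \frac{680848911154247308889}{22314904877} \approx -3.0511 \cdot 10^{10}$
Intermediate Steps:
$\left(\left(\left(-324\right) 248 - 135\right) - 149951\right) \left(132403 + \left(\frac{8118 \cdot 1}{243461} - \frac{205397}{-183314}\right)\right) = \left(\left(-80352 - 135\right) - 149951\right) \left(132403 + \left(8118 \cdot \frac{1}{243461} - - \frac{205397}{183314}\right)\right) = \left(-80487 - 149951\right) \left(132403 + \left(\frac{8118}{243461} + \frac{205397}{183314}\right)\right) = - 230438 \left(132403 + \frac{51494302069}{44629809754}\right) = \left(-230438\right) \frac{5909172195160931}{44629809754} = - \frac{680848911154247308889}{22314904877}$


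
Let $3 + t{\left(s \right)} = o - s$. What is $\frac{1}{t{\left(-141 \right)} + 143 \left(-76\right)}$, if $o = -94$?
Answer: $- \frac{1}{10824} \approx -9.2387 \cdot 10^{-5}$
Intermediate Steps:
$t{\left(s \right)} = -97 - s$ ($t{\left(s \right)} = -3 - \left(94 + s\right) = -97 - s$)
$\frac{1}{t{\left(-141 \right)} + 143 \left(-76\right)} = \frac{1}{\left(-97 - -141\right) + 143 \left(-76\right)} = \frac{1}{\left(-97 + 141\right) - 10868} = \frac{1}{44 - 10868} = \frac{1}{-10824} = - \frac{1}{10824}$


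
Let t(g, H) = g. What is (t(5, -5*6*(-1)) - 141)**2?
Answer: 18496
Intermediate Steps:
(t(5, -5*6*(-1)) - 141)**2 = (5 - 141)**2 = (-136)**2 = 18496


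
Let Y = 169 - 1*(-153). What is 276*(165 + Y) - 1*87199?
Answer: 47213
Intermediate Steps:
Y = 322 (Y = 169 + 153 = 322)
276*(165 + Y) - 1*87199 = 276*(165 + 322) - 1*87199 = 276*487 - 87199 = 134412 - 87199 = 47213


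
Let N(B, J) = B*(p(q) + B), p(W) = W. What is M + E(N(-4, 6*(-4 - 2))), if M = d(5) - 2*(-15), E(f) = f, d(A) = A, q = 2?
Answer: 43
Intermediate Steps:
N(B, J) = B*(2 + B)
M = 35 (M = 5 - 2*(-15) = 5 + 30 = 35)
M + E(N(-4, 6*(-4 - 2))) = 35 - 4*(2 - 4) = 35 - 4*(-2) = 35 + 8 = 43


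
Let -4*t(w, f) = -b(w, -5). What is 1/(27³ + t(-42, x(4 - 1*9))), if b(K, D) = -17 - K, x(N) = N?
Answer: 4/78757 ≈ 5.0789e-5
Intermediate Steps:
t(w, f) = -17/4 - w/4 (t(w, f) = -(-1)*(-17 - w)/4 = -(17 + w)/4 = -17/4 - w/4)
1/(27³ + t(-42, x(4 - 1*9))) = 1/(27³ + (-17/4 - ¼*(-42))) = 1/(19683 + (-17/4 + 21/2)) = 1/(19683 + 25/4) = 1/(78757/4) = 4/78757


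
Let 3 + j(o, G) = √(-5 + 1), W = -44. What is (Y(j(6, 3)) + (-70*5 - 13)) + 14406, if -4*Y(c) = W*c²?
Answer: 14098 - 132*I ≈ 14098.0 - 132.0*I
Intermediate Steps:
j(o, G) = -3 + 2*I (j(o, G) = -3 + √(-5 + 1) = -3 + √(-4) = -3 + 2*I)
Y(c) = 11*c² (Y(c) = -(-11)*c² = 11*c²)
(Y(j(6, 3)) + (-70*5 - 13)) + 14406 = (11*(-3 + 2*I)² + (-70*5 - 13)) + 14406 = (11*(-3 + 2*I)² + (-350 - 13)) + 14406 = (11*(-3 + 2*I)² - 363) + 14406 = (-363 + 11*(-3 + 2*I)²) + 14406 = 14043 + 11*(-3 + 2*I)²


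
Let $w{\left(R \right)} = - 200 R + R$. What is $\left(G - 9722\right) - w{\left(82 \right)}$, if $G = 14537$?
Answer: $21133$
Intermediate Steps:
$w{\left(R \right)} = - 199 R$
$\left(G - 9722\right) - w{\left(82 \right)} = \left(14537 - 9722\right) - \left(-199\right) 82 = 4815 - -16318 = 4815 + 16318 = 21133$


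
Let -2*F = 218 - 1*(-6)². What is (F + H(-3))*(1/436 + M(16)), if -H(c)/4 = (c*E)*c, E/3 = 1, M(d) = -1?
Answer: 86565/436 ≈ 198.54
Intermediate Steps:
E = 3 (E = 3*1 = 3)
F = -91 (F = -(218 - 1*(-6)²)/2 = -(218 - 1*36)/2 = -(218 - 36)/2 = -½*182 = -91)
H(c) = -12*c² (H(c) = -4*c*3*c = -4*3*c*c = -12*c²)
(F + H(-3))*(1/436 + M(16)) = (-91 - 12*(-3)²)*(1/436 - 1) = (-91 - 12*9)*(1/436 - 1) = (-91 - 108)*(-435/436) = -199*(-435/436) = 86565/436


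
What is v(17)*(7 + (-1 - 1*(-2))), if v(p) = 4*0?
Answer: 0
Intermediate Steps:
v(p) = 0
v(17)*(7 + (-1 - 1*(-2))) = 0*(7 + (-1 - 1*(-2))) = 0*(7 + (-1 + 2)) = 0*(7 + 1) = 0*8 = 0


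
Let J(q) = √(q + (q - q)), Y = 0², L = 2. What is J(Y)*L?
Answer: 0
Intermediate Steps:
Y = 0
J(q) = √q (J(q) = √(q + 0) = √q)
J(Y)*L = √0*2 = 0*2 = 0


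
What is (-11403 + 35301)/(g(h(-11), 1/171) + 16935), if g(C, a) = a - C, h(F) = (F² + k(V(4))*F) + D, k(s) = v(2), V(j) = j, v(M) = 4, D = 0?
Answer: 583794/411817 ≈ 1.4176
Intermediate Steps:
k(s) = 4
h(F) = F² + 4*F (h(F) = (F² + 4*F) + 0 = F² + 4*F)
(-11403 + 35301)/(g(h(-11), 1/171) + 16935) = (-11403 + 35301)/((1/171 - (-11)*(4 - 11)) + 16935) = 23898/((1/171 - (-11)*(-7)) + 16935) = 23898/((1/171 - 1*77) + 16935) = 23898/((1/171 - 77) + 16935) = 23898/(-13166/171 + 16935) = 23898/(2882719/171) = 23898*(171/2882719) = 583794/411817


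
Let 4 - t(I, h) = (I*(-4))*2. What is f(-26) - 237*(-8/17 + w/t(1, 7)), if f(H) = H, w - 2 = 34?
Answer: -10633/17 ≈ -625.47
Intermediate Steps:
w = 36 (w = 2 + 34 = 36)
t(I, h) = 4 + 8*I (t(I, h) = 4 - I*(-4)*2 = 4 - (-4*I)*2 = 4 - (-8)*I = 4 + 8*I)
f(-26) - 237*(-8/17 + w/t(1, 7)) = -26 - 237*(-8/17 + 36/(4 + 8*1)) = -26 - 237*(-8*1/17 + 36/(4 + 8)) = -26 - 237*(-8/17 + 36/12) = -26 - 237*(-8/17 + 36*(1/12)) = -26 - 237*(-8/17 + 3) = -26 - 237*43/17 = -26 - 10191/17 = -10633/17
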